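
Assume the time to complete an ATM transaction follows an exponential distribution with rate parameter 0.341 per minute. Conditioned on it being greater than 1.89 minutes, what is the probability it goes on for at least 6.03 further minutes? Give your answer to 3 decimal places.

0.128

The exponential is memoryless, so the remaining time is again Exp(λ): the condition X > 1.89 is irrelevant.
P(X > 6.03) = e^(−2.0562) ≈ 0.128.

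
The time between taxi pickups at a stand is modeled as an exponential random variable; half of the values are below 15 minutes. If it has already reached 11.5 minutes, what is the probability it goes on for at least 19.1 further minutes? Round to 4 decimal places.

For an exponential, median = ln(2)/λ, so λ = ln 2 / 15 = 0.0462098 per minute.
The exponential is memoryless, so the remaining time is again Exp(λ): the condition X > 11.5 is irrelevant.
P(X > 19.1) = e^(−0.88261) ≈ 0.4137.

0.4137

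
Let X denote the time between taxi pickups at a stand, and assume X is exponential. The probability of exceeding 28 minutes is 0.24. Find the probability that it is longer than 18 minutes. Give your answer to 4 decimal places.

e^(−λ·28) = 0.24 ⇒ λ = −ln(0.24)/28 = 0.0509684.
P(X > 18) = e^(−0.0509684·18) = e^(−0.91743) ≈ 0.3995.

0.3995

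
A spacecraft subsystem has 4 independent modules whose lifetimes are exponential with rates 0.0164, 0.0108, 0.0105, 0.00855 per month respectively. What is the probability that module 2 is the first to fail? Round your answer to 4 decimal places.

0.2335

The time to first failure is exponential with rate Σλ = 0.0164 + 0.0108 + 0.0105 + 0.00855 = 0.04625.
P(module 2 first) = λ_2/Σλ = 0.0108/0.04625 ≈ 0.2335.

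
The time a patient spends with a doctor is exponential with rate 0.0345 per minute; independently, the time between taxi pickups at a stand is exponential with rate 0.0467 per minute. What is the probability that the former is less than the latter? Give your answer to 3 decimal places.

λ_1 = 0.0345, λ_2 = 0.0467.
For independent exponentials, P(the former < the latter) = λ_1/(λ_1+λ_2) = 0.0345/0.0812 ≈ 0.425.

0.425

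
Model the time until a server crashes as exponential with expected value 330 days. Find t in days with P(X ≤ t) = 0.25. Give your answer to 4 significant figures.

94.94

The rate is λ = 1/330 = 0.0030303 per day.
Set 1 − e^(−λt) = 0.25, so t = −ln(0.75)/λ = 0.28768/0.0030303 ≈ 94.9351 days.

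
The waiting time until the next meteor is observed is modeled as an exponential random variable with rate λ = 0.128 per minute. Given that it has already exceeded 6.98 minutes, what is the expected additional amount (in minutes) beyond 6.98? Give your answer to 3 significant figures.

7.81

By memorylessness, the remaining amount past any threshold is again Exp(λ) with mean 1/λ = 7.8125 minutes.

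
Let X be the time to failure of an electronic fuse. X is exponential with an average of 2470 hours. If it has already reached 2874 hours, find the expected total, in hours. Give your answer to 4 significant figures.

5344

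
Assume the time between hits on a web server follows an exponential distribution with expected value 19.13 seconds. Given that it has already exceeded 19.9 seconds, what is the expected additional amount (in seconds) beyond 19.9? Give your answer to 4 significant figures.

19.13

The rate is λ = 1/19.13 = 0.0522739 per second.
By memorylessness, the remaining amount past any threshold is again Exp(λ) with mean 1/λ = 19.13 seconds.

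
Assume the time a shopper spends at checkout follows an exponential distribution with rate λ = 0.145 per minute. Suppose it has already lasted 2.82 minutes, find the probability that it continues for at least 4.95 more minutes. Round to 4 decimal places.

0.4878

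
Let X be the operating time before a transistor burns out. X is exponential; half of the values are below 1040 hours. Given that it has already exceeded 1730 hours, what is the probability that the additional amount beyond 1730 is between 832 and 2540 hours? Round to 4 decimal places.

For an exponential, median = ln(2)/λ, so λ = ln 2 / 1040 = 0.000666488 per hour.
Memoryless: the residual past 1730 is again Exp(λ).
P(832 < residual < 2540) = e^(−λ·832) − e^(−λ·2540) = 0.57435 − 0.18399 ≈ 0.3904.

0.3904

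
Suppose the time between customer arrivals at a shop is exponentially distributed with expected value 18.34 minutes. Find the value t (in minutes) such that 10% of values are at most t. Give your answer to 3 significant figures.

1.93

The rate is λ = 1/18.34 = 0.0545256 per minute.
Set 1 − e^(−λt) = 0.1, so t = −ln(0.9)/λ = 0.10536/0.0545256 ≈ 1.93231 minutes.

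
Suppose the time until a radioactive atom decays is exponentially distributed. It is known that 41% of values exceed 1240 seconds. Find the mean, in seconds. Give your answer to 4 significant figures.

1391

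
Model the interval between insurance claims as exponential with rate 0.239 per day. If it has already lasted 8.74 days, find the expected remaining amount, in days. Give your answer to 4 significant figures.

4.184

By memorylessness, the remaining amount past any threshold is again Exp(λ) with mean 1/λ = 4.1841 days.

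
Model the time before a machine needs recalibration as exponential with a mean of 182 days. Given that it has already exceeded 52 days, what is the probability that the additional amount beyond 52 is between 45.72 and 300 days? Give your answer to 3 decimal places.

0.585

The rate is λ = 1/182 = 0.00549451 per day.
Memoryless: the residual past 52 is again Exp(λ).
P(45.72 < residual < 300) = e^(−λ·45.72) − e^(−λ·300) = 0.77786 − 0.19237 ≈ 0.585.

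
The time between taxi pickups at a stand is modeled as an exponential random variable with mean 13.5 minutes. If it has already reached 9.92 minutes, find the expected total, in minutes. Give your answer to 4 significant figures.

23.42

The rate is λ = 1/13.5 = 0.0740741 per minute.
By memorylessness, E[X | X > 9.92] = 9.92 + 1/λ = 9.92 + 13.5 = 23.42 minutes.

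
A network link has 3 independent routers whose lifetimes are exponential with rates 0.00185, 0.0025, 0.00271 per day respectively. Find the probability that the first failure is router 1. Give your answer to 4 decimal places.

0.2620

The time to first failure is exponential with rate Σλ = 0.00185 + 0.0025 + 0.00271 = 0.00706.
P(router 1 first) = λ_1/Σλ = 0.00185/0.00706 ≈ 0.2620.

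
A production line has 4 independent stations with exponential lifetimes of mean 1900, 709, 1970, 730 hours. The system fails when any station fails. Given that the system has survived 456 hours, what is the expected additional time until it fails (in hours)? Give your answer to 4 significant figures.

First-failure rate Σλ = 1/1900 + 1/709 + 1/1970 + 1/730 = 0.00381423.
By memorylessness the expected residual is 1/Σλ = 262.176 hours, regardless of the 456 already elapsed.

262.2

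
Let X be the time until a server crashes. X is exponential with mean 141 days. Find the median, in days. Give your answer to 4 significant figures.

97.73

The rate is λ = 1/141 = 0.0070922 per day.
Set 1 − e^(−λt) = 0.5, so t = −ln(0.5)/λ = 0.69315/0.0070922 ≈ 97.7338 days.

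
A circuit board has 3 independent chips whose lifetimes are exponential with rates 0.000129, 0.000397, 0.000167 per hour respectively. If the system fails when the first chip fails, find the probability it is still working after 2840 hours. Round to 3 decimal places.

0.140

The time to first failure is exponential with rate Σλ = 0.000129 + 0.000397 + 0.000167 = 0.000693.
P(min > 2840) = e^(−0.000693·2840) = e^(−1.9681) ≈ 0.140.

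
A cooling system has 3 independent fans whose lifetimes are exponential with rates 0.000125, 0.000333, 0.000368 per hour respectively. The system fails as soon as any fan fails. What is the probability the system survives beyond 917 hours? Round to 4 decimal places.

The time to first failure is exponential with rate Σλ = 0.000125 + 0.000333 + 0.000368 = 0.000826.
P(min > 917) = e^(−0.000826·917) = e^(−0.75744) ≈ 0.4689.

0.4689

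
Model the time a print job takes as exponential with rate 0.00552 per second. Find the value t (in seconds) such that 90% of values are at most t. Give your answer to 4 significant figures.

Set 1 − e^(−λt) = 0.9, so t = −ln(0.1)/λ = 2.3026/0.00552 ≈ 417.135 seconds.

417.1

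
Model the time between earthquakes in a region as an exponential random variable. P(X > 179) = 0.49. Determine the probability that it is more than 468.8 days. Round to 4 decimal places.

0.1544

e^(−λ·179) = 0.49 ⇒ λ = −ln(0.49)/179 = 0.00398519.
P(X > 468.8) = e^(−0.00398519·468.8) = e^(−1.8683) ≈ 0.1544.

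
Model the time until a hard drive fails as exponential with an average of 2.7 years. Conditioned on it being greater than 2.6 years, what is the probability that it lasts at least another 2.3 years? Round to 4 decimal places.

0.4266

The rate is λ = 1/2.7 = 0.37037 per year.
P(X > s+t | X > s) = e^(−λ(s+t))/e^(−λs) = e^(−λt), independent of s = 2.6.
P(X > 2.3) = e^(−0.85185) ≈ 0.4266.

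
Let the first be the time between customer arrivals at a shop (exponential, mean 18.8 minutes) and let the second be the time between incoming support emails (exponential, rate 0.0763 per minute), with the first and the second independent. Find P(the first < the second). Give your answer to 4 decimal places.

0.4108

λ_1 = 1/18.8 = 0.0531915, λ_2 = 0.0763.
For independent exponentials, P(the first < the second) = λ_1/(λ_1+λ_2) = 0.0531915/0.129491 ≈ 0.4108.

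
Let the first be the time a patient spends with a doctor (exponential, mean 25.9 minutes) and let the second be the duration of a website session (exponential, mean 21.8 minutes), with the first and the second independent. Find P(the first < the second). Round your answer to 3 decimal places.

0.457

λ_1 = 1/25.9 = 0.03861, λ_2 = 1/21.8 = 0.0458716.
For independent exponentials, P(the first < the second) = λ_1/(λ_1+λ_2) = 0.03861/0.0844816 ≈ 0.457.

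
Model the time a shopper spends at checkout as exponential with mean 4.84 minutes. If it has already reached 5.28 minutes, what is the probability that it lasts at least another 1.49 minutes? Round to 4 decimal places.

The rate is λ = 1/4.84 = 0.206612 per minute.
P(X > s+t | X > s) = e^(−λ(s+t))/e^(−λs) = e^(−λt), independent of s = 5.28.
P(X > 1.49) = e^(−0.30785) ≈ 0.7350.

0.7350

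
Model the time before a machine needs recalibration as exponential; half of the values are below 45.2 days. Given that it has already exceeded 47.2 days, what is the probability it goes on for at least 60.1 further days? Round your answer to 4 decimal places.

For an exponential, median = ln(2)/λ, so λ = ln 2 / 45.2 = 0.0153351 per day.
By the memoryless property, P(X > 47.2+60.1 | X > 47.2) = P(X > 60.1).
P(X > 60.1) = e^(−0.92164) ≈ 0.3979.

0.3979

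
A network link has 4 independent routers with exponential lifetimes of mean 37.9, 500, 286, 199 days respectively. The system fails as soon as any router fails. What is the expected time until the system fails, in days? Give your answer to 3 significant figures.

The first failure time is exponential with rate Σλ_i = 1/37.9 + 1/500 + 1/286 + 1/199 = 0.0369069 per day.
E[min] = 1/Σλ = 1/0.0369069 = 27.0952 days.

27.1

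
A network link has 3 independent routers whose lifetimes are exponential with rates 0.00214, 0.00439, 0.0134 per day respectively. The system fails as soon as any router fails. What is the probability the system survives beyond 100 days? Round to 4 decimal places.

The time to first failure is exponential with rate Σλ = 0.00214 + 0.00439 + 0.0134 = 0.01993.
P(min > 100) = e^(−0.01993·100) = e^(−1.993) ≈ 0.1363.

0.1363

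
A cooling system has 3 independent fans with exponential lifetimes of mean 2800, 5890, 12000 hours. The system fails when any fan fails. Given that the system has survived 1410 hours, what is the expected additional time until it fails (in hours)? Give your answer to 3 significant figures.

First-failure rate Σλ = 1/2800 + 1/5890 + 1/12000 = 0.000610255.
By memorylessness the expected residual is 1/Σλ = 1638.66 hours, regardless of the 1410 already elapsed.

1640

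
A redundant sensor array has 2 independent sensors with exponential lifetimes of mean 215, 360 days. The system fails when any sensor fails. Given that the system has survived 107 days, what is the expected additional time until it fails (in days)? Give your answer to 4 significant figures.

First-failure rate Σλ = 1/215 + 1/360 = 0.00742894.
By memorylessness the expected residual is 1/Σλ = 134.609 days, regardless of the 107 already elapsed.

134.6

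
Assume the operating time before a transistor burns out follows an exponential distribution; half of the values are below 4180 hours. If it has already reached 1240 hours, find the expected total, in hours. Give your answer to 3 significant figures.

7270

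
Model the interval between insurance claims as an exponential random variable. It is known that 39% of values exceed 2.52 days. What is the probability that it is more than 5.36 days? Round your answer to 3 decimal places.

e^(−λ·2.52) = 0.39 ⇒ λ = −ln(0.39)/2.52 = 0.373654.
P(X > 5.36) = e^(−0.373654·5.36) = e^(−2.0028) ≈ 0.135.

0.135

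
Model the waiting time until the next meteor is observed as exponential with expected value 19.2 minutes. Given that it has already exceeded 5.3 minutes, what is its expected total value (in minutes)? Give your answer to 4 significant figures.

24.50

The rate is λ = 1/19.2 = 0.0520833 per minute.
By memorylessness, E[X | X > 5.3] = 5.3 + 1/λ = 5.3 + 19.2 = 24.5 minutes.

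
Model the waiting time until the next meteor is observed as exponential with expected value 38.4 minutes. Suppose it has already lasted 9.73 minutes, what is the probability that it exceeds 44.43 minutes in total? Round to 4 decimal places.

0.4051

The rate is λ = 1/38.4 = 0.0260417 per minute.
P(X > s+t | X > s) = e^(−λ(s+t))/e^(−λs) = e^(−λt), independent of s = 9.73.
P(X > 34.7) = e^(−0.90365) ≈ 0.4051.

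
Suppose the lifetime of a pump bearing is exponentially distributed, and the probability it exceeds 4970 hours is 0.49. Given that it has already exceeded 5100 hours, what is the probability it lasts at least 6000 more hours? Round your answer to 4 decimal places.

0.4227

From e^(−λ·4970) = 0.49, λ = −ln(0.49)/4970 = 0.000143531.
Memoryless: P(X > 5100+6000 | X > 5100) = P(X > 6000) = e^(−0.000143531·6000) ≈ 0.4227.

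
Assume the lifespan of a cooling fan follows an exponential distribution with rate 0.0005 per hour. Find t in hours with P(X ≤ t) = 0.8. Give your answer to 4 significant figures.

Set 1 − e^(−λt) = 0.8, so t = −ln(0.2)/λ = 1.6094/0.0005 ≈ 3218.88 hours.

3219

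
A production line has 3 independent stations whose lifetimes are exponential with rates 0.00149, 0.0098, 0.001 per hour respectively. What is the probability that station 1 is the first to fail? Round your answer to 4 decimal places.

The time to first failure is exponential with rate Σλ = 0.00149 + 0.0098 + 0.001 = 0.01229.
P(station 1 first) = λ_1/Σλ = 0.00149/0.01229 ≈ 0.1212.

0.1212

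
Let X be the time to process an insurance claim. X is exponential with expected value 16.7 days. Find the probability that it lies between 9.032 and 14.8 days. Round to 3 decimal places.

0.170

The rate is λ = 1/16.7 = 0.0598802 per day.
P(9.032 < X < 14.8) = e^(−λ·9.032) − e^(−λ·14.8) = 0.58226 − 0.41221 ≈ 0.170.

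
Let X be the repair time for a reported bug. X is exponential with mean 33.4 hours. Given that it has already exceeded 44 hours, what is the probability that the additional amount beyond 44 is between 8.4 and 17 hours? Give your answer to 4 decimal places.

The rate is λ = 1/33.4 = 0.0299401 per hour.
Memoryless: the residual past 44 is again Exp(λ).
P(8.4 < residual < 17) = e^(−λ·8.4) − e^(−λ·17) = 0.77764 − 0.60111 ≈ 0.1765.

0.1765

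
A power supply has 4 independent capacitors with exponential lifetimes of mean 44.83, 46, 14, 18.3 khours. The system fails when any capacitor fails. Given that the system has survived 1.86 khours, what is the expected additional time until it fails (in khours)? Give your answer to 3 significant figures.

First-failure rate Σλ = 1/44.83 + 1/46 + 1/14 + 1/18.3 = 0.170119.
By memorylessness the expected residual is 1/Σλ = 5.87824 khours, regardless of the 1.86 already elapsed.

5.88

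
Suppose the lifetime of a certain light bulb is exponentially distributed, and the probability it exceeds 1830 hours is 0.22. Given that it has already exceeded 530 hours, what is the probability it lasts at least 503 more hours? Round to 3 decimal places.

0.660

From e^(−λ·1830) = 0.22, λ = −ln(0.22)/1830 = 0.000827392.
Memoryless: P(X > 530+503 | X > 530) = P(X > 503) = e^(−0.000827392·503) ≈ 0.660.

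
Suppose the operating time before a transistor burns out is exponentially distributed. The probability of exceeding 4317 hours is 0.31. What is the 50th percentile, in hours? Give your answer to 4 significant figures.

2555

e^(−λ·4317) = 0.31 ⇒ λ = −ln(0.31)/4317 = 0.000271296.
50th percentile: 1 − e^(−λt) = 0.5, t = −ln(0.5)/λ = 2554.95 hours.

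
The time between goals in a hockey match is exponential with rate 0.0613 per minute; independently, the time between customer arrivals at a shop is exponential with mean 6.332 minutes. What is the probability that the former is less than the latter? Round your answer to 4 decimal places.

λ_1 = 0.0613, λ_2 = 1/6.332 = 0.157928.
For independent exponentials, P(the former < the latter) = λ_1/(λ_1+λ_2) = 0.0613/0.219228 ≈ 0.2796.

0.2796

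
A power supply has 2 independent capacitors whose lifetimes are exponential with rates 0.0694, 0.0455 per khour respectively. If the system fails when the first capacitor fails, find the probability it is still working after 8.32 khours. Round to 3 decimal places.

0.384

The time to first failure is exponential with rate Σλ = 0.0694 + 0.0455 = 0.1149.
P(min > 8.32) = e^(−0.1149·8.32) = e^(−0.95597) ≈ 0.384.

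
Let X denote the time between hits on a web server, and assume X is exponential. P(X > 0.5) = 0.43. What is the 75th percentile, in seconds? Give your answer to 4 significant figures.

e^(−λ·0.5) = 0.43 ⇒ λ = −ln(0.43)/0.5 = 1.68794.
75th percentile: 1 − e^(−λt) = 0.75, t = −ln(0.25)/λ = 0.821294 seconds.

0.8213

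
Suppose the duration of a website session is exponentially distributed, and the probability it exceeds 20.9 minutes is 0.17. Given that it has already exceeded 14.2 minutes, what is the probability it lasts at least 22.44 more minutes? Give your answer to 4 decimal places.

From e^(−λ·20.9) = 0.17, λ = −ln(0.17)/20.9 = 0.0847826.
Memoryless: P(X > 14.2+22.44 | X > 14.2) = P(X > 22.44) = e^(−0.0847826·22.44) ≈ 0.1492.

0.1492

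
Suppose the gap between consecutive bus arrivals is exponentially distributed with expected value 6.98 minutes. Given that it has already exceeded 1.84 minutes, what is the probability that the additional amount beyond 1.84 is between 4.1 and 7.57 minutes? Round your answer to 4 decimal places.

0.2177

The rate is λ = 1/6.98 = 0.143266 per minute.
Memoryless: the residual past 1.84 is again Exp(λ).
P(4.1 < residual < 7.57) = e^(−λ·4.1) − e^(−λ·7.57) = 0.55577 − 0.33806 ≈ 0.2177.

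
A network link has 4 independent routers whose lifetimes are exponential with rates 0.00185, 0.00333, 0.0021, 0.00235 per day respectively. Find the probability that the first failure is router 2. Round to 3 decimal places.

0.346

The time to first failure is exponential with rate Σλ = 0.00185 + 0.00333 + 0.0021 + 0.00235 = 0.00963.
P(router 2 first) = λ_2/Σλ = 0.00333/0.00963 ≈ 0.346.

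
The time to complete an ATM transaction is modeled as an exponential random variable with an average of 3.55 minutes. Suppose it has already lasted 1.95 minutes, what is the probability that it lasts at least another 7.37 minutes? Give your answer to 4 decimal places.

0.1254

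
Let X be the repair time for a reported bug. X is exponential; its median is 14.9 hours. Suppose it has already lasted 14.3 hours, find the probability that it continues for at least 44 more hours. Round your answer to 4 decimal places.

For an exponential, median = ln(2)/λ, so λ = ln 2 / 14.9 = 0.0465199 per hour.
P(X > s+t | X > s) = e^(−λ(s+t))/e^(−λs) = e^(−λt), independent of s = 14.3.
P(X > 44) = e^(−2.0469) ≈ 0.1291.

0.1291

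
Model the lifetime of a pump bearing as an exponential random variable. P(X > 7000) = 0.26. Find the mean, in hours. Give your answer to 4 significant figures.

e^(−λ·7000) = 0.26 ⇒ λ = −ln(0.26)/7000 = 0.000192439.
Mean = 1/λ = 5196.45 hours.

5196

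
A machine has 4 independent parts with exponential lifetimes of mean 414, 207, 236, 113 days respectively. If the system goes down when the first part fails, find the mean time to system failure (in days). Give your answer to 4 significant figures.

49.18

The first failure time is exponential with rate Σλ_i = 1/414 + 1/207 + 1/236 + 1/113 = 0.0203332 per day.
E[min] = 1/Σλ = 1/0.0203332 = 49.1806 days.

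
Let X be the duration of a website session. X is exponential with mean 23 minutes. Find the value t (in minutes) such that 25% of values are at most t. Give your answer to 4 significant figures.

The rate is λ = 1/23 = 0.0434783 per minute.
Set 1 − e^(−λt) = 0.25, so t = −ln(0.75)/λ = 0.28768/0.0434783 ≈ 6.61669 minutes.

6.617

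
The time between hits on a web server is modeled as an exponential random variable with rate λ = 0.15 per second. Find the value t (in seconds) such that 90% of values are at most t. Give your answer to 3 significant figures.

15.4

Set 1 − e^(−λt) = 0.9, so t = −ln(0.1)/λ = 2.3026/0.15 ≈ 15.3506 seconds.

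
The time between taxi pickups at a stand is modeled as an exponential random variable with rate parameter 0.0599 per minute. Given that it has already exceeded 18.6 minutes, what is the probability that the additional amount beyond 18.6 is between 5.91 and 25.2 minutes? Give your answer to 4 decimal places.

Memoryless: the residual past 18.6 is again Exp(λ).
P(5.91 < residual < 25.2) = e^(−λ·5.91) − e^(−λ·25.2) = 0.70187 − 0.22102 ≈ 0.4808.

0.4808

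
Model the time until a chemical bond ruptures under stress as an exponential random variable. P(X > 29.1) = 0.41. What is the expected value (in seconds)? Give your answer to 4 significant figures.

32.64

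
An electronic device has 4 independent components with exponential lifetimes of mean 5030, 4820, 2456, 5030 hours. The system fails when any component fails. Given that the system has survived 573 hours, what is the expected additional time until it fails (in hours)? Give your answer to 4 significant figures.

First-failure rate Σλ = 1/5030 + 1/4820 + 1/2456 + 1/5030 = 0.00101225.
By memorylessness the expected residual is 1/Σλ = 987.899 hours, regardless of the 573 already elapsed.

987.9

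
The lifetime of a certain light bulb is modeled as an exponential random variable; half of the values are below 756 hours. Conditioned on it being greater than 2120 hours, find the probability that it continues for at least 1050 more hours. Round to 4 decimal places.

0.3819

For an exponential, median = ln(2)/λ, so λ = ln 2 / 756 = 0.000916861 per hour.
The exponential is memoryless, so the remaining time is again Exp(λ): the condition X > 2120 is irrelevant.
P(X > 1050) = e^(−0.9627) ≈ 0.3819.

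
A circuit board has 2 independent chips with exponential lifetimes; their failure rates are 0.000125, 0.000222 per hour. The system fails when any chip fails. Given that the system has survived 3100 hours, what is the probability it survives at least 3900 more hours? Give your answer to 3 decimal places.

Time to first failure ~ Exp(Σλ) with Σλ = 0.000347.
By memorylessness, P(T > 3100+3900 | T > 3100) = P(T > 3900) = e^(−0.000347·3900) ≈ 0.258.

0.258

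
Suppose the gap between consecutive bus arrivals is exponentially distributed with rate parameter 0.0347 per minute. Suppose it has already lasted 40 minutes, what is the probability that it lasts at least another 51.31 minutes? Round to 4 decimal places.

By the memoryless property, P(X > 40+51.31 | X > 40) = P(X > 51.31).
P(X > 51.31) = e^(−1.7805) ≈ 0.1686.

0.1686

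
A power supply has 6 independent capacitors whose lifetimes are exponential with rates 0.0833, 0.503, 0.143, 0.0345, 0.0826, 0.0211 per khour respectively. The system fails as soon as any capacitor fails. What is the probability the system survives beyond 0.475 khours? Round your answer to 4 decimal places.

The time to first failure is exponential with rate Σλ = 0.0833 + 0.503 + 0.143 + 0.0345 + 0.0826 + 0.0211 = 0.8675.
P(min > 0.475) = e^(−0.8675·0.475) = e^(−0.41206) ≈ 0.6623.

0.6623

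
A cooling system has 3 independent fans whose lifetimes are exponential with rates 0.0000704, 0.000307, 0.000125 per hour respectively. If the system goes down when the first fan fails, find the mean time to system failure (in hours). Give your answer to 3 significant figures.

1990

The time to first failure is exponential with rate Σλ = 0.0000704 + 0.000307 + 0.000125 = 0.0005024.
E[min] = 1/Σλ = 1/0.0005024 = 1990.45 hours.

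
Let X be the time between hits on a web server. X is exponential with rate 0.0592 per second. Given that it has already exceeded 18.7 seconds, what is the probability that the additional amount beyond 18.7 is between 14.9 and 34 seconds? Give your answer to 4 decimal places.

Memoryless: the residual past 18.7 is again Exp(λ).
P(14.9 < residual < 34) = e^(−λ·14.9) − e^(−λ·34) = 0.41392 − 0.13361 ≈ 0.2803.

0.2803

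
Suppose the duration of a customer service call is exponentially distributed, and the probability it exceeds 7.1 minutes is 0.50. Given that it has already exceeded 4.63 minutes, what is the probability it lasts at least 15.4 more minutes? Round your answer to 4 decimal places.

0.2224

From e^(−λ·7.1) = 0.50, λ = −ln(0.50)/7.1 = 0.0976264.
Memoryless: P(X > 4.63+15.4 | X > 4.63) = P(X > 15.4) = e^(−0.0976264·15.4) ≈ 0.2224.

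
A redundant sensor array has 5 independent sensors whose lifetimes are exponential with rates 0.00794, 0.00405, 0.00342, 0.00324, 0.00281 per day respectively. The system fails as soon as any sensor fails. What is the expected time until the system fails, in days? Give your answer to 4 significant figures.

The time to first failure is exponential with rate Σλ = 0.00794 + 0.00405 + 0.00342 + 0.00324 + 0.00281 = 0.02146.
E[min] = 1/Σλ = 1/0.02146 = 46.5983 days.

46.60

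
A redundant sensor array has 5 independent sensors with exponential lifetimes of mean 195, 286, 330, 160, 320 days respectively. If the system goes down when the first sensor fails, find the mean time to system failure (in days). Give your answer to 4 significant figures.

The first failure time is exponential with rate Σλ_i = 1/195 + 1/286 + 1/330 + 1/160 + 1/320 = 0.02103 per day.
E[min] = 1/Σλ = 1/0.02103 = 47.5511 days.

47.55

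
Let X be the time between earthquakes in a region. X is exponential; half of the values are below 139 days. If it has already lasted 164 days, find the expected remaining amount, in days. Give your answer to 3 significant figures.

201

For an exponential, median = ln(2)/λ, so λ = ln 2 / 139 = 0.00498667 per day.
By memorylessness, the remaining amount past any threshold is again Exp(λ) with mean 1/λ = 200.535 days.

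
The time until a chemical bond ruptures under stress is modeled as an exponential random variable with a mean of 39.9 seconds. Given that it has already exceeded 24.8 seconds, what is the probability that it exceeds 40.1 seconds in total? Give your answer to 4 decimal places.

0.6815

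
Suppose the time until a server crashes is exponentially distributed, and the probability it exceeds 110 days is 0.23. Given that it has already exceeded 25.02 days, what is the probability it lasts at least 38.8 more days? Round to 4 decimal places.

From e^(−λ·110) = 0.23, λ = −ln(0.23)/110 = 0.0133607.
Memoryless: P(X > 25.02+38.8 | X > 25.02) = P(X > 38.8) = e^(−0.0133607·38.8) ≈ 0.5955.

0.5955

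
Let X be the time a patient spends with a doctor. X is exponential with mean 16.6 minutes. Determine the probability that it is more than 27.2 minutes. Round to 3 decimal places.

0.194

The rate is λ = 1/16.6 = 0.060241 per minute.
P(X > 27.2) = e^(−λ·27.2) = e^(−1.6386) ≈ 0.194.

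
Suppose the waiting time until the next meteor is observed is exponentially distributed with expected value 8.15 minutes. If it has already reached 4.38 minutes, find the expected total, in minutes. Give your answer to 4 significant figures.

The rate is λ = 1/8.15 = 0.122699 per minute.
By memorylessness, E[X | X > 4.38] = 4.38 + 1/λ = 4.38 + 8.15 = 12.53 minutes.

12.53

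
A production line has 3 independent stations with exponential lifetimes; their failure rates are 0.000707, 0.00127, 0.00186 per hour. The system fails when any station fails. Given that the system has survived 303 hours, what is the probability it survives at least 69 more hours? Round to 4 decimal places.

0.7674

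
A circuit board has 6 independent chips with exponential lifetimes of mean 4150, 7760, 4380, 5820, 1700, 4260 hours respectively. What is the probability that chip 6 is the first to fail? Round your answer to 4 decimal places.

Rates: λ_i = 1/mean_i → 0.000240964, 0.000128866, 0.000228311, 0.000171821, 0.000588235, 0.000234742; Σλ = 0.00159294.
P(chip 6 first) = λ_6/Σλ = 0.000234742/0.00159294 ≈ 0.1474.

0.1474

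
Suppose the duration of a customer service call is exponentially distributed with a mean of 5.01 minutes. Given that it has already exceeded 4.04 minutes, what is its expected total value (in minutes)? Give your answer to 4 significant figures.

The rate is λ = 1/5.01 = 0.199601 per minute.
By memorylessness, E[X | X > 4.04] = 4.04 + 1/λ = 4.04 + 5.01 = 9.05 minutes.

9.050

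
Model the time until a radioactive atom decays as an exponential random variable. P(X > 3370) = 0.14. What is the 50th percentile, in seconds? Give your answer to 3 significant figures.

e^(−λ·3370) = 0.14 ⇒ λ = −ln(0.14)/3370 = 0.000583416.
50th percentile: 1 − e^(−λt) = 0.5, t = −ln(0.5)/λ = 1188.08 seconds.

1190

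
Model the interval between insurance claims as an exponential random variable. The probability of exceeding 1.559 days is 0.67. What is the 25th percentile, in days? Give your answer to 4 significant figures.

1.120

e^(−λ·1.559) = 0.67 ⇒ λ = −ln(0.67)/1.559 = 0.256881.
25th percentile: 1 − e^(−λt) = 0.25, t = −ln(0.75)/λ = 1.1199 days.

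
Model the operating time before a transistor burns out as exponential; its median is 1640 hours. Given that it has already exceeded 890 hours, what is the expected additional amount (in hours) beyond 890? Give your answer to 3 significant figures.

2370

For an exponential, median = ln(2)/λ, so λ = ln 2 / 1640 = 0.000422651 per hour.
By memorylessness, the remaining amount past any threshold is again Exp(λ) with mean 1/λ = 2366.02 hours.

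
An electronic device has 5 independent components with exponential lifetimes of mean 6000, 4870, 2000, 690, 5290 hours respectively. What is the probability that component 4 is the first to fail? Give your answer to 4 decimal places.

0.5773

Rates: λ_i = 1/mean_i → 0.000166667, 0.000205339, 0.0005, 0.00144928, 0.000189036; Σλ = 0.00251032.
P(component 4 first) = λ_4/Σλ = 0.00144928/0.00251032 ≈ 0.5773.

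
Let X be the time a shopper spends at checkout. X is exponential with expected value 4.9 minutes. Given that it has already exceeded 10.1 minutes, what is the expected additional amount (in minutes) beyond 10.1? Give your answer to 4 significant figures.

The rate is λ = 1/4.9 = 0.204082 per minute.
By memorylessness, the remaining amount past any threshold is again Exp(λ) with mean 1/λ = 4.9 minutes.

4.900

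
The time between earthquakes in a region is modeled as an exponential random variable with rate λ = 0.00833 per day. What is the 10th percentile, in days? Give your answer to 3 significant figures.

12.6

Set 1 − e^(−λt) = 0.1, so t = −ln(0.9)/λ = 0.10536/0.00833 ≈ 12.6483 days.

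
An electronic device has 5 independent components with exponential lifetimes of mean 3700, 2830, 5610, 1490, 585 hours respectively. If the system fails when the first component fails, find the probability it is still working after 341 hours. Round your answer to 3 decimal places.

The first failure time is exponential with rate Σλ_i = 1/3700 + 1/2830 + 1/5610 + 1/1490 + 1/585 = 0.00318242 per hour.
P(min > 341) = e^(−0.00318242·341) = e^(−1.0852) ≈ 0.338.

0.338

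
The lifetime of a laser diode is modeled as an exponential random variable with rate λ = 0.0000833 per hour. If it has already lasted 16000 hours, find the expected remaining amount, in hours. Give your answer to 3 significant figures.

12000

By memorylessness, the remaining amount past any threshold is again Exp(λ) with mean 1/λ = 12004.8 hours.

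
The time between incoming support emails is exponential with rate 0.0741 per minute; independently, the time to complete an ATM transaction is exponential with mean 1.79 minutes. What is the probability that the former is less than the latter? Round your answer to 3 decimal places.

0.117

λ_1 = 0.0741, λ_2 = 1/1.79 = 0.558659.
For independent exponentials, P(the former < the latter) = λ_1/(λ_1+λ_2) = 0.0741/0.632759 ≈ 0.117.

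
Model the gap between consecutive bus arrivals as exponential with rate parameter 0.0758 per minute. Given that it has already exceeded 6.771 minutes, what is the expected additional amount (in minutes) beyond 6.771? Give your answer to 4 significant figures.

13.19

By memorylessness, the remaining amount past any threshold is again Exp(λ) with mean 1/λ = 13.1926 minutes.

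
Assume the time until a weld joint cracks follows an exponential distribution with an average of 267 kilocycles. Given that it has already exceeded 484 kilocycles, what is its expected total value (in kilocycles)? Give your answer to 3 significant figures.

751

The rate is λ = 1/267 = 0.00374532 per kilocycle.
By memorylessness, E[X | X > 484] = 484 + 1/λ = 484 + 267 = 751 kilocycles.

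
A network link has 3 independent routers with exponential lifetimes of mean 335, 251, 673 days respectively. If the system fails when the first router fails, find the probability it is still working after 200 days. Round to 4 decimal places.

0.1843

The first failure time is exponential with rate Σλ_i = 1/335 + 1/251 + 1/673 = 0.00845502 per day.
P(min > 200) = e^(−0.00845502·200) = e^(−1.691) ≈ 0.1843.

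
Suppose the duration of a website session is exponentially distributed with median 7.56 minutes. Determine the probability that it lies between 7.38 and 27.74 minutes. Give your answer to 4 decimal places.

For an exponential, median = ln(2)/λ, so λ = ln 2 / 7.56 = 0.0916861 per minute.
P(7.38 < X < 27.74) = e^(−λ·7.38) − e^(−λ·27.74) = 0.50832 − 0.07860 ≈ 0.4297.

0.4297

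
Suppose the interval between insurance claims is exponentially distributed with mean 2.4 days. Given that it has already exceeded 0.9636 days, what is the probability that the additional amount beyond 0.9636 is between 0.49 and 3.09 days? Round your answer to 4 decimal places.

0.5394

The rate is λ = 1/2.4 = 0.416667 per day.
Memoryless: the residual past 0.9636 is again Exp(λ).
P(0.49 < residual < 3.09) = e^(−λ·0.49) − e^(−λ·3.09) = 0.81533 − 0.27596 ≈ 0.5394.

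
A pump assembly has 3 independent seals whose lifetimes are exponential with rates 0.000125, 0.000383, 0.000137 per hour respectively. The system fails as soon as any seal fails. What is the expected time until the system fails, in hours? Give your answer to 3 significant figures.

1550

The time to first failure is exponential with rate Σλ = 0.000125 + 0.000383 + 0.000137 = 0.000645.
E[min] = 1/Σλ = 1/0.000645 = 1550.39 hours.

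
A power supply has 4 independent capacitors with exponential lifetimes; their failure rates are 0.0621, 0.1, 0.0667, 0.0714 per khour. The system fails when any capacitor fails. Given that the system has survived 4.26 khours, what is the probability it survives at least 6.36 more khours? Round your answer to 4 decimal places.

0.1482

Time to first failure ~ Exp(Σλ) with Σλ = 0.3002.
By memorylessness, P(T > 4.26+6.36 | T > 4.26) = P(T > 6.36) = e^(−0.3002·6.36) ≈ 0.1482.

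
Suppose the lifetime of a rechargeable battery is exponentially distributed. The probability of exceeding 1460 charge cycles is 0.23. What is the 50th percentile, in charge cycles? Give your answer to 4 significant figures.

688.6

e^(−λ·1460) = 0.23 ⇒ λ = −ln(0.23)/1460 = 0.00100663.
50th percentile: 1 − e^(−λt) = 0.5, t = −ln(0.5)/λ = 688.584 charge cycles.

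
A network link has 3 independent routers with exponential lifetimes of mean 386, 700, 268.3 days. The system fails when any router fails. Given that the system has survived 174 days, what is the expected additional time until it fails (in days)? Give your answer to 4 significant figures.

129.1

First-failure rate Σλ = 1/386 + 1/700 + 1/268.3 = 0.00774642.
By memorylessness the expected residual is 1/Σλ = 129.092 days, regardless of the 174 already elapsed.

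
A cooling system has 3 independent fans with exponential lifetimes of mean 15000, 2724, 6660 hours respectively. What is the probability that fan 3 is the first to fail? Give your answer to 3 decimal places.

Rates: λ_i = 1/mean_i → 0.0000666667, 0.000367107, 0.00015015; Σλ = 0.000583924.
P(fan 3 first) = λ_3/Σλ = 0.00015015/0.000583924 ≈ 0.257.

0.257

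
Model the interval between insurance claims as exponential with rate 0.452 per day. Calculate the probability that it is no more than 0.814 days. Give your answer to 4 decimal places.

P(X ≤ 0.814) = 1 − e^(−λ·0.814) = 1 − e^(−0.36793) ≈ 0.3078.

0.3078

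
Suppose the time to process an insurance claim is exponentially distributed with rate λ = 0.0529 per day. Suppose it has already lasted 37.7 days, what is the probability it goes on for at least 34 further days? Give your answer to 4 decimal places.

0.1655

P(X > s+t | X > s) = e^(−λ(s+t))/e^(−λs) = e^(−λt), independent of s = 37.7.
P(X > 34) = e^(−1.7986) ≈ 0.1655.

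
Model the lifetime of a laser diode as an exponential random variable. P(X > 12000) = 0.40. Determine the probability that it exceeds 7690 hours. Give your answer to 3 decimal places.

e^(−λ·12000) = 0.40 ⇒ λ = −ln(0.40)/12000 = 0.0000763576.
P(X > 7690) = e^(−0.0000763576·7690) = e^(−0.58719) ≈ 0.556.

0.556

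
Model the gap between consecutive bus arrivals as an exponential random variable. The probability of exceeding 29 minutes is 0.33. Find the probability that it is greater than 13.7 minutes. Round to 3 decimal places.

0.592

e^(−λ·29) = 0.33 ⇒ λ = −ln(0.33)/29 = 0.0382297.
P(X > 13.7) = e^(−0.0382297·13.7) = e^(−0.52375) ≈ 0.592.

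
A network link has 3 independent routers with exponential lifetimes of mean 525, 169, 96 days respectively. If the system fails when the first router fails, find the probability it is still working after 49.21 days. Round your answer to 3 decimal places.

The first failure time is exponential with rate Σλ_i = 1/525 + 1/169 + 1/96 = 0.0182386 per day.
P(min > 49.21) = e^(−0.0182386·49.21) = e^(−0.89752) ≈ 0.408.

0.408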